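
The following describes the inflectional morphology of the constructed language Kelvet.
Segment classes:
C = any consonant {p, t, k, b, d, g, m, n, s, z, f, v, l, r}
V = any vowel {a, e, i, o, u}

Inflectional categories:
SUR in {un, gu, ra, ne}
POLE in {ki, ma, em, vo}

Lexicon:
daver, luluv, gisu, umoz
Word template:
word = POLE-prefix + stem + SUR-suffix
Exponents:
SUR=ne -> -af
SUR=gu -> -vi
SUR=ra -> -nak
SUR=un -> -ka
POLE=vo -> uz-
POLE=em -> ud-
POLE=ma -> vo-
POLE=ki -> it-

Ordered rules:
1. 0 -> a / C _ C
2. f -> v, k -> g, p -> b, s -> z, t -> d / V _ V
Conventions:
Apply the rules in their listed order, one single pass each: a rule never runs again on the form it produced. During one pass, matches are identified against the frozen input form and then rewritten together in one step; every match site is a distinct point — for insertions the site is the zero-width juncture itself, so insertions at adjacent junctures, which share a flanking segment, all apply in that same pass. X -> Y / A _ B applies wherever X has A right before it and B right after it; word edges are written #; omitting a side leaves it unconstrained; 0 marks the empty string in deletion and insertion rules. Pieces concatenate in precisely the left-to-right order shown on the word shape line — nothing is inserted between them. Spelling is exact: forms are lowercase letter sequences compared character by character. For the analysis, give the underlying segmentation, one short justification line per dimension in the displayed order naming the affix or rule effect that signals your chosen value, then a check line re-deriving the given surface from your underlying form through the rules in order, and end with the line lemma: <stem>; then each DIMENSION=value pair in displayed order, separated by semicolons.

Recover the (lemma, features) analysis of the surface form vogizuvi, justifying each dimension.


underlying: vo-gisu-vi
SUR=gu - signalled by the affix -vi
POLE=ma - signalled by the affix vo-
check: vogisuvi -> vogisuvi -> vogizuvi
lemma: gisu; SUR=gu; POLE=ma


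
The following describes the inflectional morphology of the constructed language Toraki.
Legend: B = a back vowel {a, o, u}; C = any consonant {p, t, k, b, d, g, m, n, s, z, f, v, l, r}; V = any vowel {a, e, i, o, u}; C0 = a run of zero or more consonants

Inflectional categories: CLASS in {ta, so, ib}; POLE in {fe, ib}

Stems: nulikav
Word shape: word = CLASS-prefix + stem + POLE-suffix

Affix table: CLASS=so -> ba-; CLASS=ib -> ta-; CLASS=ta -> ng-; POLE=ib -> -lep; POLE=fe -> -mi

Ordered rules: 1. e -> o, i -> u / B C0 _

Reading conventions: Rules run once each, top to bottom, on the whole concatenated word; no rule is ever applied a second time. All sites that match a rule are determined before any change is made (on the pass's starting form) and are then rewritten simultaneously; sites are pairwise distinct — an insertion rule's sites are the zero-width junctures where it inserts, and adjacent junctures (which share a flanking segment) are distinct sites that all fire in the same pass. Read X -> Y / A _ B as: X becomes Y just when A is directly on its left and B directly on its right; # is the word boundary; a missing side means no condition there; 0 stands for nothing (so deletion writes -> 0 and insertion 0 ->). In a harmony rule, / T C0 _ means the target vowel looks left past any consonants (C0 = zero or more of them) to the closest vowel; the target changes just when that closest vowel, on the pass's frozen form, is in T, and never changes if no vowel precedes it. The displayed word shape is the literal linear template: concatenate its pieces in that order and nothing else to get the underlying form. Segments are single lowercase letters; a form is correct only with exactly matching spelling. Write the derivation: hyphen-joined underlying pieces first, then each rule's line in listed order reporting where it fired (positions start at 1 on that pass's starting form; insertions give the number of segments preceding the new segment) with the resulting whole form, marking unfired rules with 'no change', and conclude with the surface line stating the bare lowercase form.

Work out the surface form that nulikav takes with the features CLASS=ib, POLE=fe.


underlying: ta-nulikav-mi
1. e -> o, i -> u / B C0 _: fires at position(s) 6, 11: tanulukavmu
surface: tanulukavmu


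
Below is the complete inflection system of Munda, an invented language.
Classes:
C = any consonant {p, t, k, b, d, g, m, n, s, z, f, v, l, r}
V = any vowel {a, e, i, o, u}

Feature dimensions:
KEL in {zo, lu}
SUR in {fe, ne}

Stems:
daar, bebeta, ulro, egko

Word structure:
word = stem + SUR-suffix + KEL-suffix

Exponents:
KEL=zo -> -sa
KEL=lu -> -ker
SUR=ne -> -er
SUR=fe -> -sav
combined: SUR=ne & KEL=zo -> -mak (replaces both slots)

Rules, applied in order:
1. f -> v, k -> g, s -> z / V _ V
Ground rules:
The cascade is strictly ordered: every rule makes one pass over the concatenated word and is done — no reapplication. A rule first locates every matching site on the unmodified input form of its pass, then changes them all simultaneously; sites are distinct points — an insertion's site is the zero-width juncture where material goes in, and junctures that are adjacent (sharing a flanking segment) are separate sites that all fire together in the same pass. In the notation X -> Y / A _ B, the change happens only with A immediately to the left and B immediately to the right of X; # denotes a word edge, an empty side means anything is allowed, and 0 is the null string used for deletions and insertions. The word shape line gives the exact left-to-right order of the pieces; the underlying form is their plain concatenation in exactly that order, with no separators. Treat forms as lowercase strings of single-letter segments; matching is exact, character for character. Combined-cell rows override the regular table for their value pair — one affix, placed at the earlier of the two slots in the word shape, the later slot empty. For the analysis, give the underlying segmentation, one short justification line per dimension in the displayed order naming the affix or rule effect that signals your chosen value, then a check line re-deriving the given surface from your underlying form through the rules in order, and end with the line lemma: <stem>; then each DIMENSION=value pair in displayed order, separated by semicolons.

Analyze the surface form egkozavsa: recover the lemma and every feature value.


underlying: egko-sav-sa
KEL=zo - signalled by the affix -sa
SUR=fe - signalled by the affix -sav
check: egkosavsa -> egkozavsa
lemma: egko; KEL=zo; SUR=fe


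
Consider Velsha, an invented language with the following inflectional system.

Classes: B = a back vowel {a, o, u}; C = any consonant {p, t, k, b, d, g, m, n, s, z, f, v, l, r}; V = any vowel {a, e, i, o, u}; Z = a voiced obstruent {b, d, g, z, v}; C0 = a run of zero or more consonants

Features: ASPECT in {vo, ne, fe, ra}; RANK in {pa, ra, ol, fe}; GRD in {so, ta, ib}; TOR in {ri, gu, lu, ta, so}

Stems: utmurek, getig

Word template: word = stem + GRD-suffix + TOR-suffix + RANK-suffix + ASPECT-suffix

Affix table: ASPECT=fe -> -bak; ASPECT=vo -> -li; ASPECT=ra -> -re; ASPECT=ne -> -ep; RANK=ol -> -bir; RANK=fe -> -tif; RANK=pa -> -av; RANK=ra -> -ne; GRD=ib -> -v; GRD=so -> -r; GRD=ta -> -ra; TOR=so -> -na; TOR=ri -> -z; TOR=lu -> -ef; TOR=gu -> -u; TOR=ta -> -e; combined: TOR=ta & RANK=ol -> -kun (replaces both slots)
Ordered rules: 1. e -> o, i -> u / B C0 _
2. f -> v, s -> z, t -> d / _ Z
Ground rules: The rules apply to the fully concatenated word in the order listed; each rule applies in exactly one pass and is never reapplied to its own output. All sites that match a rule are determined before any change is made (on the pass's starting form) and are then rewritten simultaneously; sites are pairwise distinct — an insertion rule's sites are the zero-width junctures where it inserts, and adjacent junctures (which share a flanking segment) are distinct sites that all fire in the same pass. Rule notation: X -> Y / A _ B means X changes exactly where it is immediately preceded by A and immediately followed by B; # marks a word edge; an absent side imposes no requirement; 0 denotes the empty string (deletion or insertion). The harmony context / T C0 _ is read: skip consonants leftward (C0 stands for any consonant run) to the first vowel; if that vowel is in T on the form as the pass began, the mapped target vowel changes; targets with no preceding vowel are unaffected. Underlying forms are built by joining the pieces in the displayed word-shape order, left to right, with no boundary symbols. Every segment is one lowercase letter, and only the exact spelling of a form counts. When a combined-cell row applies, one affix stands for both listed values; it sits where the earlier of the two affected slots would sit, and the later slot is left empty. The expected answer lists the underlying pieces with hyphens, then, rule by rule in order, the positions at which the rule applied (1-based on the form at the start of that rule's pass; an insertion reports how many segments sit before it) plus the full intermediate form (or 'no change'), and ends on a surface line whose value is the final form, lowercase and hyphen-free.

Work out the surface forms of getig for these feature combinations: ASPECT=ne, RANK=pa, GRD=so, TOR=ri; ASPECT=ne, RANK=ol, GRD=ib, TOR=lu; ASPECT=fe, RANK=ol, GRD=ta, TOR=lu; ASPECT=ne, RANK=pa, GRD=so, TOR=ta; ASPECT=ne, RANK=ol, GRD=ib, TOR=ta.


cell ASPECT=ne, RANK=pa, GRD=so, TOR=ri:
underlying: getig-r-z-av-ep
1. e -> o, i -> u / B C0 _: fires at position(s) 10: getigrzavop
2. f -> v, s -> z, t -> d / _ Z: no change
surface: getigrzavop

cell ASPECT=ne, RANK=ol, GRD=ib, TOR=lu:
underlying: getig-v-ef-bir-ep
1. e -> o, i -> u / B C0 _: no change
2. f -> v, s -> z, t -> d / _ Z: fires at position(s) 8: getigvevbirep
surface: getigvevbirep

cell ASPECT=fe, RANK=ol, GRD=ta, TOR=lu:
underlying: getig-ra-ef-bir-bak
1. e -> o, i -> u / B C0 _: fires at position(s) 8: getigraofbirbak
2. f -> v, s -> z, t -> d / _ Z: fires at position(s) 9: getigraovbirbak
surface: getigraovbirbak

cell ASPECT=ne, RANK=pa, GRD=so, TOR=ta:
underlying: getig-r-e-av-ep
1. e -> o, i -> u / B C0 _: fires at position(s) 10: getigreavop
2. f -> v, s -> z, t -> d / _ Z: no change
surface: getigreavop

cell ASPECT=ne, RANK=ol, GRD=ib, TOR=ta:
underlying: getig-v-kun-ep
1. e -> o, i -> u / B C0 _: fires at position(s) 10: getigvkunop
2. f -> v, s -> z, t -> d / _ Z: no change
surface: getigvkunop


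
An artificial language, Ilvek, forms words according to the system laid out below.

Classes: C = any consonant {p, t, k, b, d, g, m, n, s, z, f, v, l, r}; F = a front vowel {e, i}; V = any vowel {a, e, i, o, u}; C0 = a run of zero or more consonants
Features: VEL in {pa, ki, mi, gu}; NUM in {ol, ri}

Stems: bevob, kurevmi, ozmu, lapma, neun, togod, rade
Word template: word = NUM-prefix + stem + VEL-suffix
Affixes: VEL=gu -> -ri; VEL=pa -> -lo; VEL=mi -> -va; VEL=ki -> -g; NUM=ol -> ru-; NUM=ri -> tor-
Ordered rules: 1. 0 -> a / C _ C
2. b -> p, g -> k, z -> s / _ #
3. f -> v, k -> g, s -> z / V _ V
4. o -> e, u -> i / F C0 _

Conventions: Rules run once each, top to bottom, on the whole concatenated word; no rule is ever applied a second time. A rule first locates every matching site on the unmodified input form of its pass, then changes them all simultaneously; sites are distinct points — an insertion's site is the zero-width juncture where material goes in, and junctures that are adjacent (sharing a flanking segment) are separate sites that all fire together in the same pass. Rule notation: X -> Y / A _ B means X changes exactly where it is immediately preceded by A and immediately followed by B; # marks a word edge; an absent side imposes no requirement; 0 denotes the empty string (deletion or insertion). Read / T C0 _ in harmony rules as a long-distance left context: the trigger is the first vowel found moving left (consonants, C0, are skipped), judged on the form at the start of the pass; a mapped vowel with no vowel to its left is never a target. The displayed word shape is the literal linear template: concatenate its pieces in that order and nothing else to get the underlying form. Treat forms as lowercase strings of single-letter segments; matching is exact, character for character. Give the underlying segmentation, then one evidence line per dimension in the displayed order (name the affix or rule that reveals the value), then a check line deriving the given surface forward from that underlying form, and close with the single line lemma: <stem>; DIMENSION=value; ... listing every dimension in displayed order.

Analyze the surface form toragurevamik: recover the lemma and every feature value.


underlying: tor-kurevmi-g
VEL=ki - signalled by the affix -g
NUM=ri - signalled by the affix tor-
check: torkurevmig -> torakurevamig -> torakurevamik -> toragurevamik -> toragurevamik
lemma: kurevmi; VEL=ki; NUM=ri


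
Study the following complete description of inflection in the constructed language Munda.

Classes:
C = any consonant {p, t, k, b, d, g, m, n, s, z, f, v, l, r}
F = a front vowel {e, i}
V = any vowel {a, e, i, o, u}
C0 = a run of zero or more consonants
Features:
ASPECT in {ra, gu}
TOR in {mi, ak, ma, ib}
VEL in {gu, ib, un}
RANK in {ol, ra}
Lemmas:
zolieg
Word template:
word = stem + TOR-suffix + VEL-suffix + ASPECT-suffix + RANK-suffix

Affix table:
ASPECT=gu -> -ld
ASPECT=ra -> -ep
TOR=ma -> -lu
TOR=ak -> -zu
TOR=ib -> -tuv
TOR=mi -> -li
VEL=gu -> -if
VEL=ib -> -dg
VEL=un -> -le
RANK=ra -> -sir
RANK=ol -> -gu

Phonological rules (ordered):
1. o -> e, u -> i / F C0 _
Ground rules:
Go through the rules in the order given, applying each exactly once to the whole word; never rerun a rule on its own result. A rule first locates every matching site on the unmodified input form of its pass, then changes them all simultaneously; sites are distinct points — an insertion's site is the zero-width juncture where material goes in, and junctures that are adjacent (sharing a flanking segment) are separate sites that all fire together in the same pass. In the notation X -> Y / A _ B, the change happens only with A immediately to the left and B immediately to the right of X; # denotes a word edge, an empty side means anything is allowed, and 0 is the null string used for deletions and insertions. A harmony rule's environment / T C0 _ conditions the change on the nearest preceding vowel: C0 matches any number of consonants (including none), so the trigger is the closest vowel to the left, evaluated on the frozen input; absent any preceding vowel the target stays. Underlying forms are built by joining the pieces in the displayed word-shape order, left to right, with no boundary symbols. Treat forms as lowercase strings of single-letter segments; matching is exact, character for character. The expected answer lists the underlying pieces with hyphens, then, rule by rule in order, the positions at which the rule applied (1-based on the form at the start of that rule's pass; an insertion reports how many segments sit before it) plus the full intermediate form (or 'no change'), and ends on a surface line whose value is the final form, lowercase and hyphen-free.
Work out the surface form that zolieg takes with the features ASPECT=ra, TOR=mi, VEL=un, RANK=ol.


underlying: zolieg-li-le-ep-gu
1. o -> e, u -> i / F C0 _: fires at position(s) 14: zolieglileepgi
surface: zolieglileepgi


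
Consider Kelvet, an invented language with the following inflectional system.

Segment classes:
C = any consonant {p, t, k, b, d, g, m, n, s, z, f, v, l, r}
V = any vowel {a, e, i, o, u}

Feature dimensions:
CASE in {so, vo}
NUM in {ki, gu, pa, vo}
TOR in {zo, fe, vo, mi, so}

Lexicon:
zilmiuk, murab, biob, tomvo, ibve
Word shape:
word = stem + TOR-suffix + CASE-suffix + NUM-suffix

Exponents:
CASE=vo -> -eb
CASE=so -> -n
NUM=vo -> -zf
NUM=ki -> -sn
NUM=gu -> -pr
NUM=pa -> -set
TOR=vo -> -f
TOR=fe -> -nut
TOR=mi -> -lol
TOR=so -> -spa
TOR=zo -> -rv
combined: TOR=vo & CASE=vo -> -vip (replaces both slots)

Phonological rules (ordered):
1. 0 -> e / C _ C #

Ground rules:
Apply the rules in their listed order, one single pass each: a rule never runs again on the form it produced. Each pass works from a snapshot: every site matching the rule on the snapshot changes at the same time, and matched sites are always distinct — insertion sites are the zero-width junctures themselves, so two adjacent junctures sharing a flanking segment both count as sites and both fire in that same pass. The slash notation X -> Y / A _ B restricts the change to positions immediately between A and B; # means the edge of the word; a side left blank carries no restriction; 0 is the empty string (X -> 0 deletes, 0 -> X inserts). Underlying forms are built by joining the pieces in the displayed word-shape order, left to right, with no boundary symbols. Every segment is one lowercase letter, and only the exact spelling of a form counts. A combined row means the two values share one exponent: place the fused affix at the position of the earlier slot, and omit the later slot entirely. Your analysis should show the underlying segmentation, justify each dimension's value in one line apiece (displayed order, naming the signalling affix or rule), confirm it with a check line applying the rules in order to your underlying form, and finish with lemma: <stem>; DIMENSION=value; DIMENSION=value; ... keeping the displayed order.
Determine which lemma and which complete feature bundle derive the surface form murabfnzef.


underlying: murab-f-n-zf
CASE=so - signalled by the affix -n
NUM=vo - signalled by the affix -zf
TOR=vo - signalled by the affix -f
check: murabfnzf -> murabfnzef
lemma: murab; CASE=so; NUM=vo; TOR=vo


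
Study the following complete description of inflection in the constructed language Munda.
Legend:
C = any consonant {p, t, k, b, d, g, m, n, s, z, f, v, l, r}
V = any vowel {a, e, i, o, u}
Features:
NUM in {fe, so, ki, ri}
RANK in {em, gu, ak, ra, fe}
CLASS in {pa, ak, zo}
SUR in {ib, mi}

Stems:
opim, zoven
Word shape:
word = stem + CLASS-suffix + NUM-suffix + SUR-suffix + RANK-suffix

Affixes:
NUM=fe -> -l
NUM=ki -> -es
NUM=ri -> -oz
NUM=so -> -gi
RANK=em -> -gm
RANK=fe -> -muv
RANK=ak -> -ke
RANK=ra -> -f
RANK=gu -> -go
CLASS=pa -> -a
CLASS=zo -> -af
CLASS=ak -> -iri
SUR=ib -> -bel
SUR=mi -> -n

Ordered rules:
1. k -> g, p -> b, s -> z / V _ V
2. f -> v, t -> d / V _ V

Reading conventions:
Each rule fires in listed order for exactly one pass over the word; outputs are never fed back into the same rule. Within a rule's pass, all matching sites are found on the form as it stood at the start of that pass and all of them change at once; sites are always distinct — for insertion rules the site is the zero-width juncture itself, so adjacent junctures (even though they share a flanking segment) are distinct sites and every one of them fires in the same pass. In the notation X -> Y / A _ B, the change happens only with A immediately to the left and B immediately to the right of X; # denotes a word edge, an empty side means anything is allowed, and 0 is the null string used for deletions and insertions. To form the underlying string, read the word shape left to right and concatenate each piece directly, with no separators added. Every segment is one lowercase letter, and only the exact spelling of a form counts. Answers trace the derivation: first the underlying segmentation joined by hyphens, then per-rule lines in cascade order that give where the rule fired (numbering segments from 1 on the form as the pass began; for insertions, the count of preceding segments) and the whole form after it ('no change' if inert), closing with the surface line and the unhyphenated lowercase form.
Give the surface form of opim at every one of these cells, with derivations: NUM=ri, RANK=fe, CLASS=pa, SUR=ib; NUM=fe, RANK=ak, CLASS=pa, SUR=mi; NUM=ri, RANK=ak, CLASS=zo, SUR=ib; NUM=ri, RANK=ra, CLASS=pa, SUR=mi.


cell NUM=ri, RANK=fe, CLASS=pa, SUR=ib:
underlying: opim-a-oz-bel-muv
1. k -> g, p -> b, s -> z / V _ V: fires at position(s) 2: obimaozbelmuv
2. f -> v, t -> d / V _ V: no change
surface: obimaozbelmuv

cell NUM=fe, RANK=ak, CLASS=pa, SUR=mi:
underlying: opim-a-l-n-ke
1. k -> g, p -> b, s -> z / V _ V: fires at position(s) 2: obimalnke
2. f -> v, t -> d / V _ V: no change
surface: obimalnke

cell NUM=ri, RANK=ak, CLASS=zo, SUR=ib:
underlying: opim-af-oz-bel-ke
1. k -> g, p -> b, s -> z / V _ V: fires at position(s) 2: obimafozbelke
2. f -> v, t -> d / V _ V: fires at position(s) 6: obimavozbelke
surface: obimavozbelke

cell NUM=ri, RANK=ra, CLASS=pa, SUR=mi:
underlying: opim-a-oz-n-f
1. k -> g, p -> b, s -> z / V _ V: fires at position(s) 2: obimaoznf
2. f -> v, t -> d / V _ V: no change
surface: obimaoznf


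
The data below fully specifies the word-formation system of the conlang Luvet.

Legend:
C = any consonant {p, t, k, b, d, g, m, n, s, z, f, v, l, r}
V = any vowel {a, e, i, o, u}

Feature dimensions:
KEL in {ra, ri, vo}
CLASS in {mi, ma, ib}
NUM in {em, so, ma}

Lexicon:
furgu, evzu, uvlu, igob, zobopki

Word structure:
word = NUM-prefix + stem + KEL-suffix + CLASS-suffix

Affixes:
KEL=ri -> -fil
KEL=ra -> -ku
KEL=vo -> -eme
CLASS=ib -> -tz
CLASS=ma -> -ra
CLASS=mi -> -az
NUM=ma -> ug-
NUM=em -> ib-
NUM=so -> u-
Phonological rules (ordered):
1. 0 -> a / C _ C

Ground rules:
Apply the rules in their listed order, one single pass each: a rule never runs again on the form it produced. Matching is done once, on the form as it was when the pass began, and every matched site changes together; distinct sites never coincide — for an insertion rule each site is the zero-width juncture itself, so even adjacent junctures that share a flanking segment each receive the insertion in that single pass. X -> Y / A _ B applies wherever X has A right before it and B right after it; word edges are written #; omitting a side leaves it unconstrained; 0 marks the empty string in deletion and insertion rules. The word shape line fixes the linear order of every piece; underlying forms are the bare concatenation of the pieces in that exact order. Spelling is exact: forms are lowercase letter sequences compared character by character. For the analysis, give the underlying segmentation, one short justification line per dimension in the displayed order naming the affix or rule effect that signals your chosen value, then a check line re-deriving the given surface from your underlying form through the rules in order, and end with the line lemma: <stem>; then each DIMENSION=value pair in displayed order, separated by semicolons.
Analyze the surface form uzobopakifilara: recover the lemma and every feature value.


underlying: u-zobopki-fil-ra
KEL=ri - signalled by the affix -fil
CLASS=ma - signalled by the affix -ra
NUM=so - signalled by the affix u-
check: uzobopkifilra -> uzobopakifilara
lemma: zobopki; KEL=ri; CLASS=ma; NUM=so


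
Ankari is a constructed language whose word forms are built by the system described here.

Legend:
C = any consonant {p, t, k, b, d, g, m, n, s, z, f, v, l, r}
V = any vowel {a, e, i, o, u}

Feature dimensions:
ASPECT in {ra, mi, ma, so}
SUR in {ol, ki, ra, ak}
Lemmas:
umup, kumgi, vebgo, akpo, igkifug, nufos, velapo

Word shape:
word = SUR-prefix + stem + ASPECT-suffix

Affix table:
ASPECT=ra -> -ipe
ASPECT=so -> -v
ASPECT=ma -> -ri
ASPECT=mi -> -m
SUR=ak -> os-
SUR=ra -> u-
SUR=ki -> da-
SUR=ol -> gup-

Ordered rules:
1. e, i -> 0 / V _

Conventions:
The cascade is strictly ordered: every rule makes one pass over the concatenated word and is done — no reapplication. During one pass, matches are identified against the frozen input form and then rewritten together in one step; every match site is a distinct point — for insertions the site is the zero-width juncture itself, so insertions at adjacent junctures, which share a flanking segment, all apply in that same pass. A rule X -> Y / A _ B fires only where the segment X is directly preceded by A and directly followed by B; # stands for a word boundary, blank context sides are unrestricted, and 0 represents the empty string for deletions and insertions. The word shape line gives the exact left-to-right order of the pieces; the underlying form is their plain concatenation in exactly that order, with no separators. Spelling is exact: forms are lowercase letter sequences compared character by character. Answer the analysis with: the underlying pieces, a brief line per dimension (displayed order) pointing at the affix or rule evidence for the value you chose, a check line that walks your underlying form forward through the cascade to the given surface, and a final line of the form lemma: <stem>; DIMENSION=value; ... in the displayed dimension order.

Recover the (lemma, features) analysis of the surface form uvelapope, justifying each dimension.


underlying: u-velapo-ipe
ASPECT=ra - signalled by the affix -ipe
SUR=ra - signalled by the affix u-
check: uvelapoipe -> uvelapope
lemma: velapo; ASPECT=ra; SUR=ra


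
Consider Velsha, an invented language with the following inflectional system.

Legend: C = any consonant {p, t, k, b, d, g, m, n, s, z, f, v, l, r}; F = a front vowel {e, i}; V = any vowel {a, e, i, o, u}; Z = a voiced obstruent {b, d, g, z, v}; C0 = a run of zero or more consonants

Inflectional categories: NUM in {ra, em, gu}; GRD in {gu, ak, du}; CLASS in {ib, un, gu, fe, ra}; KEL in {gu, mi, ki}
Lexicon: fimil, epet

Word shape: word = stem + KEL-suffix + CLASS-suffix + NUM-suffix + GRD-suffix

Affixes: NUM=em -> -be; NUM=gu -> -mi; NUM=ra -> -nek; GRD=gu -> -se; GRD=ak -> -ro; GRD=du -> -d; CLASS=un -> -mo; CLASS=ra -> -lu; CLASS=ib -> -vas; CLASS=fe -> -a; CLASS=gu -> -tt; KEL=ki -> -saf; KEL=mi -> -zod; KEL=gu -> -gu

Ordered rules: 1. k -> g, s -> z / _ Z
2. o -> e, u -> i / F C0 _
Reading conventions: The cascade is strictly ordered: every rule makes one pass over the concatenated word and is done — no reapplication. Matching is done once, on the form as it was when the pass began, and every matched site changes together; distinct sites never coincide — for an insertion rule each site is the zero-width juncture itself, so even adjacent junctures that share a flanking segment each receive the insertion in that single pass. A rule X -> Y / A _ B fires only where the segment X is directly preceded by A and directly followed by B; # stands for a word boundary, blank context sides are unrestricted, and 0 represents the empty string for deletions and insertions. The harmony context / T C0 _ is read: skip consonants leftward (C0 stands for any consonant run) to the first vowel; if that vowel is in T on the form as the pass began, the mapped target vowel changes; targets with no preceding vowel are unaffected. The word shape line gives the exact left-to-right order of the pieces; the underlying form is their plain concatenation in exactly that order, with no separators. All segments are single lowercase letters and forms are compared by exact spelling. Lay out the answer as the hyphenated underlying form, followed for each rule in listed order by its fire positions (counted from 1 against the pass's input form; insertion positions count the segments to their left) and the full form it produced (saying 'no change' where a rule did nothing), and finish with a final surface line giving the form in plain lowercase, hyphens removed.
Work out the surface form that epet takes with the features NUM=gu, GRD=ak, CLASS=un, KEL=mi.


underlying: epet-zod-mo-mi-ro
1. k -> g, s -> z / _ Z: no change
2. o -> e, u -> i / F C0 _: fires at position(s) 6, 13: epetzedmomire
surface: epetzedmomire


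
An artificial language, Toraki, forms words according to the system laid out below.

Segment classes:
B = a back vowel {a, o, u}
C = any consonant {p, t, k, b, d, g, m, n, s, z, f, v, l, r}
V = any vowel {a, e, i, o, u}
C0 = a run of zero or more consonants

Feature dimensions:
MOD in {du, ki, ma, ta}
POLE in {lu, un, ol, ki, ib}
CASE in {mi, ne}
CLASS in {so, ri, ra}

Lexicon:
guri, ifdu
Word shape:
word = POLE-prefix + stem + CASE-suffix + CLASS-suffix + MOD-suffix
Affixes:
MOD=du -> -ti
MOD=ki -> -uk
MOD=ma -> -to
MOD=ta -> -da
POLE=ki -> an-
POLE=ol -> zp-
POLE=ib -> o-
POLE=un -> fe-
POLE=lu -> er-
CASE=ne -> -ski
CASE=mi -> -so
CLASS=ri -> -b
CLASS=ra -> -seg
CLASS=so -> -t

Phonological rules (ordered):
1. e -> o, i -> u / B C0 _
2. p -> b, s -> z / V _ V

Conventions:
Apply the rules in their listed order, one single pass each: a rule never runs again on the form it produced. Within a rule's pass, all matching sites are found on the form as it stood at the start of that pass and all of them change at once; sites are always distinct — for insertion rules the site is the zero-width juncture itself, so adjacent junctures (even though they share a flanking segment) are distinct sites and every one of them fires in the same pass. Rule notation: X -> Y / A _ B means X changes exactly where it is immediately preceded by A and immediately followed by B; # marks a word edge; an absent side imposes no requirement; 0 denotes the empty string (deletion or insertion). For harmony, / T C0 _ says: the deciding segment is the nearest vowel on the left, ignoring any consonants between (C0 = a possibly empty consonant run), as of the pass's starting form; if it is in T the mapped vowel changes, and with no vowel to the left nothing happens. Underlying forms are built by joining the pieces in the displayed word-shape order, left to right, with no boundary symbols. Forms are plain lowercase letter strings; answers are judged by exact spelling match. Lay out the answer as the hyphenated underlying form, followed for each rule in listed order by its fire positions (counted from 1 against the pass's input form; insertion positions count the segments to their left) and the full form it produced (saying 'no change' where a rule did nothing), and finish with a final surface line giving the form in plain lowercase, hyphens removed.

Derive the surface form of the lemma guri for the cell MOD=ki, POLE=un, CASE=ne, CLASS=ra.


underlying: fe-guri-ski-seg-uk
1. e -> o, i -> u / B C0 _: fires at position(s) 6: feguruskiseguk
2. p -> b, s -> z / V _ V: fires at position(s) 10: feguruskizeguk
surface: feguruskizeguk


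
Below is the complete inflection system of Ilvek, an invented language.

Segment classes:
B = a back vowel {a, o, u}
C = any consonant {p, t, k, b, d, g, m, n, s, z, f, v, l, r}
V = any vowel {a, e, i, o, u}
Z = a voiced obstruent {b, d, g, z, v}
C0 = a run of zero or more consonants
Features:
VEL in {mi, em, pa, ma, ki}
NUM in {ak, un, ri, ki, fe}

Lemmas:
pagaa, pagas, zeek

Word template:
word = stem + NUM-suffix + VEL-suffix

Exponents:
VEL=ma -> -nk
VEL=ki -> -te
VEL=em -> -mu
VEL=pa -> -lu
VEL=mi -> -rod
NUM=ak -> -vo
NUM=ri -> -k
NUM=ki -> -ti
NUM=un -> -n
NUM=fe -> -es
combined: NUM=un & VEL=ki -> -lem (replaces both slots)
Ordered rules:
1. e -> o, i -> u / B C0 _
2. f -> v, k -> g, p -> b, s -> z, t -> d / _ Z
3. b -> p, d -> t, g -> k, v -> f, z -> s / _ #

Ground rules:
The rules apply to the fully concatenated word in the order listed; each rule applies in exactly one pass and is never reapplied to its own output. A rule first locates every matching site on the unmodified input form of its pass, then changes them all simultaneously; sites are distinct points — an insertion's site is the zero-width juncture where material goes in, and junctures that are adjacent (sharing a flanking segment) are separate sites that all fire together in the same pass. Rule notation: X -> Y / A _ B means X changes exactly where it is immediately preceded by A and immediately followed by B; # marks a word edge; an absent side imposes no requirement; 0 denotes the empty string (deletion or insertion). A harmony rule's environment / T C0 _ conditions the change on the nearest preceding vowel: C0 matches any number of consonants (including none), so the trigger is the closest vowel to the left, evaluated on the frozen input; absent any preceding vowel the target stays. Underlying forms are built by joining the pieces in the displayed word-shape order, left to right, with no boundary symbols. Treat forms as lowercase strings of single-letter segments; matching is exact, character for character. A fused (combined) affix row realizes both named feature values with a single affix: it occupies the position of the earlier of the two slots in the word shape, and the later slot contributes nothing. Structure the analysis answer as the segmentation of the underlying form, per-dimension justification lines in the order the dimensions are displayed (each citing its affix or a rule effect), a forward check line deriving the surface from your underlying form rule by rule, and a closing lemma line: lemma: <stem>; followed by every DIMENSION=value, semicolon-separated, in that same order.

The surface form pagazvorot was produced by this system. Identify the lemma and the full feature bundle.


underlying: pagas-vo-rod
VEL=mi - signalled by the affix -rod
NUM=ak - signalled by the affix -vo
check: pagasvorod -> pagasvorod -> pagazvorod -> pagazvorot
lemma: pagas; VEL=mi; NUM=ak


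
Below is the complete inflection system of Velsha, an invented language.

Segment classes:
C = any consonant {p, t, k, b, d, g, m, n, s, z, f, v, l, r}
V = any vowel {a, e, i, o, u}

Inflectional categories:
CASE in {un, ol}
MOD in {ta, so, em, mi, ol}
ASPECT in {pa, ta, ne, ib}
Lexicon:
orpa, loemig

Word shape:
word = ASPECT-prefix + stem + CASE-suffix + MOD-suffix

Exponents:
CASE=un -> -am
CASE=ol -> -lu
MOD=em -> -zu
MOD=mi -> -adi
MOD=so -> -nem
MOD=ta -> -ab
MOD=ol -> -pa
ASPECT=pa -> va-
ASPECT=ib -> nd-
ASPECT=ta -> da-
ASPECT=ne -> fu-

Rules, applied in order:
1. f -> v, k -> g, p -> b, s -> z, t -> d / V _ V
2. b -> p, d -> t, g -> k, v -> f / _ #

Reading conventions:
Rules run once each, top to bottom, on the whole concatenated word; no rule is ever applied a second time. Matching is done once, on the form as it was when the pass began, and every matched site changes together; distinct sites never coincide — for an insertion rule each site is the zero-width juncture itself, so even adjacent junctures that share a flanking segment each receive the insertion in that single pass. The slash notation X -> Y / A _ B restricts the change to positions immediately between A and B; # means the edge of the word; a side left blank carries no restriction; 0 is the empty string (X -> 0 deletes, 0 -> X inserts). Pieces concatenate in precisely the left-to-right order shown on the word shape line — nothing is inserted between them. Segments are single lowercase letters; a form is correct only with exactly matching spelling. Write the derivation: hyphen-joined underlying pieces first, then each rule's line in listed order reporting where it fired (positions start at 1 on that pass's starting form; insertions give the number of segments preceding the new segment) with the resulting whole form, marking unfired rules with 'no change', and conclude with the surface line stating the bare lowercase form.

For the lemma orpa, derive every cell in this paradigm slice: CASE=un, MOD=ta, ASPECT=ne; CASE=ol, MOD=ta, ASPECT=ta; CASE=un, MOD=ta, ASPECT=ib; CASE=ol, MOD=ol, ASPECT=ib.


cell CASE=un, MOD=ta, ASPECT=ne:
underlying: fu-orpa-am-ab
1. f -> v, k -> g, p -> b, s -> z, t -> d / V _ V: no change
2. b -> p, d -> t, g -> k, v -> f / _ #: fires at position(s) 10: fuorpaamap
surface: fuorpaamap

cell CASE=ol, MOD=ta, ASPECT=ta:
underlying: da-orpa-lu-ab
1. f -> v, k -> g, p -> b, s -> z, t -> d / V _ V: no change
2. b -> p, d -> t, g -> k, v -> f / _ #: fires at position(s) 10: daorpaluap
surface: daorpaluap

cell CASE=un, MOD=ta, ASPECT=ib:
underlying: nd-orpa-am-ab
1. f -> v, k -> g, p -> b, s -> z, t -> d / V _ V: no change
2. b -> p, d -> t, g -> k, v -> f / _ #: fires at position(s) 10: ndorpaamap
surface: ndorpaamap

cell CASE=ol, MOD=ol, ASPECT=ib:
underlying: nd-orpa-lu-pa
1. f -> v, k -> g, p -> b, s -> z, t -> d / V _ V: fires at position(s) 9: ndorpaluba
2. b -> p, d -> t, g -> k, v -> f / _ #: no change
surface: ndorpaluba


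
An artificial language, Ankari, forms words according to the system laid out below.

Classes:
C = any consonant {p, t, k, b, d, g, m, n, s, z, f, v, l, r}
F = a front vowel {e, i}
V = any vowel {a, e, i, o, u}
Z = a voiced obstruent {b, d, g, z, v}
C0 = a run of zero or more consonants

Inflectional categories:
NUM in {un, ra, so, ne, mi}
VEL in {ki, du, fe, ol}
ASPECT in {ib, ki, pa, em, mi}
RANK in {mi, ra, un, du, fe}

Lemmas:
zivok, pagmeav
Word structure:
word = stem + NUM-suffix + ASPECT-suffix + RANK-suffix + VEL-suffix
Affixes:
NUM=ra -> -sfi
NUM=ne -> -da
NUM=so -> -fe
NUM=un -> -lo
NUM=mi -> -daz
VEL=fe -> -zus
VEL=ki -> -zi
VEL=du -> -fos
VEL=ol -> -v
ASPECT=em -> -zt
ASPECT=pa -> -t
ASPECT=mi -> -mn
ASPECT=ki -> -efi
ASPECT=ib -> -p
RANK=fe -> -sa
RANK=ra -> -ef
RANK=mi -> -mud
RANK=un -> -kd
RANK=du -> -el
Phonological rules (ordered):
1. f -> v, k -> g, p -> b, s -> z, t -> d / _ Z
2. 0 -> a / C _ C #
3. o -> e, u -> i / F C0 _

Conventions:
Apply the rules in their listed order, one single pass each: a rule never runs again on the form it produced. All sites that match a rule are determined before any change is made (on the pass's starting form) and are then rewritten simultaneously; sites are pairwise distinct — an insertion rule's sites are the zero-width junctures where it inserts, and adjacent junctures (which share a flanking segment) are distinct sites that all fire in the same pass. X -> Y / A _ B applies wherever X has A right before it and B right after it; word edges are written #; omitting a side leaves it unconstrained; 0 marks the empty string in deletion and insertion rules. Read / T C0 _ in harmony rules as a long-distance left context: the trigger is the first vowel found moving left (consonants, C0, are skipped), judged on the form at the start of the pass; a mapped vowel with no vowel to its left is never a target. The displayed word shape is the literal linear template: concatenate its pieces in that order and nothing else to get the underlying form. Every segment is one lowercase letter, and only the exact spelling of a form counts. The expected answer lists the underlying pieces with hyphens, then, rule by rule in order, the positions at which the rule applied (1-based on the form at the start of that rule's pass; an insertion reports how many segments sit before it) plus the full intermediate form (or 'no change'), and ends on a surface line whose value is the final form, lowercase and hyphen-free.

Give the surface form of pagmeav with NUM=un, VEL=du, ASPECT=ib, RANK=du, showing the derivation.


underlying: pagmeav-lo-p-el-fos
1. f -> v, k -> g, p -> b, s -> z, t -> d / _ Z: no change
2. 0 -> a / C _ C #: no change
3. o -> e, u -> i / F C0 _: fires at position(s) 14: pagmeavlopelfes
surface: pagmeavlopelfes


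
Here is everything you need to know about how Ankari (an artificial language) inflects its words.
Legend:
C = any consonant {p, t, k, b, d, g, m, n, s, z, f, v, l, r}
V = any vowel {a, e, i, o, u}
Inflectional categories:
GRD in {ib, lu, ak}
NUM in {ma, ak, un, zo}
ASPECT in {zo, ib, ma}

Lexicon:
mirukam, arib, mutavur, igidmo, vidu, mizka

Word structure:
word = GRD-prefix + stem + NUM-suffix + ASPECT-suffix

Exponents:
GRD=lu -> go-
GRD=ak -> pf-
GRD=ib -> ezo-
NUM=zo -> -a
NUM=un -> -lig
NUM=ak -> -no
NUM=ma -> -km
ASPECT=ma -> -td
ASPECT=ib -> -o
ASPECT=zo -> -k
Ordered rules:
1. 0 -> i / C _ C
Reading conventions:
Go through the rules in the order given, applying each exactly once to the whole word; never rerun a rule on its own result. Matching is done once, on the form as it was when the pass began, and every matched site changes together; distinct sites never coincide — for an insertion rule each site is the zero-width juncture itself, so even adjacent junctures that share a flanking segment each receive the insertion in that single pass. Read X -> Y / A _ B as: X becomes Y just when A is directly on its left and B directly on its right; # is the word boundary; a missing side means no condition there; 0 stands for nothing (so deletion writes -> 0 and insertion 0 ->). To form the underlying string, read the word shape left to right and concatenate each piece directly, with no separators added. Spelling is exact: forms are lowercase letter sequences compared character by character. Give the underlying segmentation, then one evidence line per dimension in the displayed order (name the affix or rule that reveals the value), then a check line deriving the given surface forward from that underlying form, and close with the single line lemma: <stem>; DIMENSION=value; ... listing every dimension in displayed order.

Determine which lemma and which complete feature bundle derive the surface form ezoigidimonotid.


underlying: ezo-igidmo-no-td
GRD=ib - signalled by the affix ezo-
NUM=ak - signalled by the affix -no
ASPECT=ma - signalled by the affix -td
check: ezoigidmonotd -> ezoigidimonotid
lemma: igidmo; GRD=ib; NUM=ak; ASPECT=ma
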